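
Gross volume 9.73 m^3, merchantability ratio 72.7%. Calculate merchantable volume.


Formula: MV = V_total * (merchantable_pct / 100)
Merchantable fraction = 72.7% / 100 = 0.727
MV = 9.73 m^3 * 0.727 = 7.074 m^3

7.074


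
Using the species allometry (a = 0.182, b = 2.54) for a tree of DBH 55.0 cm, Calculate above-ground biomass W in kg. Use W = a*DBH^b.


Formula: W = a * DBH^b  (allometric power law)
DBH^b = 55.0^2.54 = 26334.2668
W = 0.182 * 26334.2668 = 4792.8 kg

4792.8


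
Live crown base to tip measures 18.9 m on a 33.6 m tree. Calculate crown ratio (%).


Formula: Crown Ratio = (Crown Length / Total Height) * 100
CR = (18.9 m / 33.6 m) * 100
CR = 0.5625 * 100 = 56.3%

56.3


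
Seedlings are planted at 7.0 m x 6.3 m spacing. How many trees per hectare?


Formula: TPH = 10000 m^2/ha / (spacing_x * spacing_y)
Area per tree = 7.0 m * 6.3 m = 44.1 m^2
TPH = 10000 / 44.1 = 227 trees/ha

227


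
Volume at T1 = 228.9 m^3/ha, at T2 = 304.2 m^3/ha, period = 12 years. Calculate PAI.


Formula: PAI = (V_T2 - V_T1) / (T2 - T1)
Volume increment = 304.2 - 228.9 = 75.3 m^3/ha
PAI = 75.3 / 12 = 6.28 m^3/ha/year

6.28


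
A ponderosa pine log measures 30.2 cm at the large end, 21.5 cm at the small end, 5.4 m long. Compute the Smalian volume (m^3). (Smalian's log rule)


Smalian: V = (A1 + A2)/2 * L,  A = pi*(D/200)^2
A1 = pi*(30.2/200)^2 = 0.071631 m^2
A2 = pi*(21.5/200)^2 = 0.036305 m^2
V = (0.071631+0.036305)/2*5.4 = 0.2914 m^3

0.2914


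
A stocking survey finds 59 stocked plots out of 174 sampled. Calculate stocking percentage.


Formula: Stocking % = stocked plots / total plots * 100
Stocking = 59 / 174 * 100
Stocking = 0.3391 * 100 = 33.9%

33.9


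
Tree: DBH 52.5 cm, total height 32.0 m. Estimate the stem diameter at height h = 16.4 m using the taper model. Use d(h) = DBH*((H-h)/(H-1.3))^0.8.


Taper: d(h) = DBH * ((H - h) / (H - 1.3))^0.8
Numerator = H - h = 32.0 - 16.4 = 15.6 m
Denominator = H - 1.3 = 32.0 - 1.3 = 30.7 m
Ratio = 15.6 / 30.7 = 0.50814
d = 52.5 * 0.50814^0.8 = 30.5 cm

30.5


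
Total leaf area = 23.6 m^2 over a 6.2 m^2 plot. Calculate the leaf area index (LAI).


Formula: LAI = total leaf area / ground area  (dimensionless)
LAI = 23.6 m^2 / 6.2 m^2
LAI = 3.81

3.81


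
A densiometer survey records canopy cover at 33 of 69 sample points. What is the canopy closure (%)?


Formula: Canopy closure = covered points / total points * 100
Closure = 33 / 69 * 100
Closure = 0.4783 * 100 = 47.8%

47.8


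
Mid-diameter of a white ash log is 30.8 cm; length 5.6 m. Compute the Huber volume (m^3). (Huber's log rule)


Huber: V = Am * L,  Am = pi*(Dm/200)^2
Am = pi*(30.8/200)^2 = 0.074506 m^2
V = 0.074506*5.6 = 0.4172 m^3

0.4172


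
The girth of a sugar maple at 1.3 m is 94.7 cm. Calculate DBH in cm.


Formula: DBH = C / pi
DBH = 94.7 / pi
pi = 3.14159...
DBH = 30.1 cm

30.1


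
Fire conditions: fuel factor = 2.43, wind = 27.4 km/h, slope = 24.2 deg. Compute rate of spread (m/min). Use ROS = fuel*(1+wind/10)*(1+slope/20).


Formula: ROS = fuel * (1 + wind/10) * (1 + slope/20)
Wind factor = 1 + 27.4/10 = 3.74
Slope factor = 1 + 24.2/20 = 2.21
ROS = 2.43 * 3.74 * 2.21 = 20.08 m/min

20.08


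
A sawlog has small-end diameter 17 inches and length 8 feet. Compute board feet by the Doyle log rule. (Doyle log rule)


Doyle: BF = (D - 4)^2 * L / 16
Adjusted diameter = 17 - 4 = 13 in
(D-4)^2 = 13^2 = 169
BF = 169 * 8 / 16 = 85 BF

85


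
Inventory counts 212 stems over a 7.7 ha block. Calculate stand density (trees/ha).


Formula: Stand Density = N_trees / Area_ha
Density = 212 trees / 7.7 ha
Density = 28 trees/ha

28


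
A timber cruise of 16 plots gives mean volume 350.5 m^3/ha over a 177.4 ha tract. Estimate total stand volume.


Formula: Total Volume = Mean Volume per ha * Total Area
Total Volume = 350.5 m^3/ha * 177.4 ha
Total Volume = 62179 m^3

62179


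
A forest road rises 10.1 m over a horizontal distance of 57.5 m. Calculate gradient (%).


Formula: Gradient = rise / run * 100
Gradient = 10.1 / 57.5 * 100 = 17.6%

17.6


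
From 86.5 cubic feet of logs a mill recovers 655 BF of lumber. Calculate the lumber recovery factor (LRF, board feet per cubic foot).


Formula: LRF = Lumber Output (BF) / Log Input (ft^3)
LRF = 655 BF / 86.5 ft^3
LRF = 7.57 BF/ft^3

7.57


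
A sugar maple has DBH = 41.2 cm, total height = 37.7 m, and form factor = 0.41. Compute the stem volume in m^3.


Formula: V = pi * (DBH/200)^2 * H * ff
Radius = DBH/200 = 41.2/200 = 0.206 m
Radius^2 = 0.206^2 = 0.042436 m^2
V = pi * 0.042436 * 37.7 * 0.41
V = 2.061 m^3

2.061


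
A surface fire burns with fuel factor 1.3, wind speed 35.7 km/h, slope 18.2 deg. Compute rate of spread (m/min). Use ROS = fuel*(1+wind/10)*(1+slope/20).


Formula: ROS = fuel * (1 + wind/10) * (1 + slope/20)
Wind factor = 1 + 35.7/10 = 4.57
Slope factor = 1 + 18.2/20 = 1.91
ROS = 1.3 * 4.57 * 1.91 = 11.35 m/min

11.35


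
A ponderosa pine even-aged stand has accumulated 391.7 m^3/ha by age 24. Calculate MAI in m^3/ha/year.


Formula: MAI = Total Volume / Stand Age
MAI = 391.7 m^3/ha / 24 years
MAI = 16.32 m^3/ha/year

16.32


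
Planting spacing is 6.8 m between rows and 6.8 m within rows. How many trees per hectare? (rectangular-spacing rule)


Formula: TPH = 10000 m^2/ha / (spacing_x * spacing_y)
Area per tree = 6.8 m * 6.8 m = 46.24 m^2
TPH = 10000 / 46.24 = 216 trees/ha

216


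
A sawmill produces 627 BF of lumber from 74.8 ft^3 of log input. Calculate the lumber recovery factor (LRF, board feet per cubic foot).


Formula: LRF = Lumber Output (BF) / Log Input (ft^3)
LRF = 627 BF / 74.8 ft^3
LRF = 8.38 BF/ft^3

8.38


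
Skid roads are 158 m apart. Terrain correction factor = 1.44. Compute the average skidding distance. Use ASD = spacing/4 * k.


Formula: ASD = (spacing / 4) * correction
Uncorrected distance = spacing / 4 = 158 / 4 = 39.5 m
ASD = 39.5 * 1.44 = 57 m

57


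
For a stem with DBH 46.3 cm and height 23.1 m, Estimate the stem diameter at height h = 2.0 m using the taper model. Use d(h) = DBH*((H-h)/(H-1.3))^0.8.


Taper: d(h) = DBH * ((H - h) / (H - 1.3))^0.8
Numerator = H - h = 23.1 - 2.0 = 21.1 m
Denominator = H - 1.3 = 23.1 - 1.3 = 21.8 m
Ratio = 21.1 / 21.8 = 0.96789
d = 46.3 * 0.96789^0.8 = 45.1 cm

45.1


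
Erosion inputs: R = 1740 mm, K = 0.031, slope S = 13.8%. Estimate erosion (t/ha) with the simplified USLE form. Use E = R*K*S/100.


Formula: E = R * K * S / 100  (simplified USLE)
R * K = 1740 * 0.031 = 53.94
E = 53.94 * 13.8 / 100 = 7.44 t/ha

7.44


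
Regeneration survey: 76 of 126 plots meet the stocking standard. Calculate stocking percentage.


Formula: Stocking % = stocked plots / total plots * 100
Stocking = 76 / 126 * 100
Stocking = 0.6032 * 100 = 60.3%

60.3


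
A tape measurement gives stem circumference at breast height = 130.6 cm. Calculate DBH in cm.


Formula: DBH = C / pi
DBH = 130.6 / pi
pi = 3.14159...
DBH = 41.6 cm

41.6


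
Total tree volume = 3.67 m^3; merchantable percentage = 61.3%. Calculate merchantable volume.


Formula: MV = V_total * (merchantable_pct / 100)
Merchantable fraction = 61.3% / 100 = 0.613
MV = 3.67 m^3 * 0.613 = 2.25 m^3

2.25


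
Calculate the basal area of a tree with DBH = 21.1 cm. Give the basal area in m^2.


Formula: BA = pi * (DBH/2)^2 / 10000  (cm^2 to m^2)
Radius = DBH/2 = 21.1/2 = 10.55 cm
BA = pi * 10.55^2 / 10000
   = 349.6671 cm^2 / 10000
   = 0.035 m^2

0.035


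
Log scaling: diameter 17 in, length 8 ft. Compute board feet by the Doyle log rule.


Doyle: BF = (D - 4)^2 * L / 16
Adjusted diameter = 17 - 4 = 13 in
(D-4)^2 = 13^2 = 169
BF = 169 * 8 / 16 = 85 BF

85


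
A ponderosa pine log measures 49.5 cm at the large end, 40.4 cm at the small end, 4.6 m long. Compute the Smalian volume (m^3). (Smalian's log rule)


Smalian: V = (A1 + A2)/2 * L,  A = pi*(D/200)^2
A1 = pi*(49.5/200)^2 = 0.192442 m^2
A2 = pi*(40.4/200)^2 = 0.12819 m^2
V = (0.192442+0.12819)/2*4.6 = 0.7375 m^3

0.7375


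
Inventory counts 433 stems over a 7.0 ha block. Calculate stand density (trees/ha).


Formula: Stand Density = N_trees / Area_ha
Density = 433 trees / 7.0 ha
Density = 62 trees/ha

62


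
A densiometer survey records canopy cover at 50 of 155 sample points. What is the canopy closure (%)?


Formula: Canopy closure = covered points / total points * 100
Closure = 50 / 155 * 100
Closure = 0.3226 * 100 = 32.3%

32.3


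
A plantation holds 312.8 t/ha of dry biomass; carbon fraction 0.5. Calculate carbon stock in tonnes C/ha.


Formula: Carbon Stock = Biomass * Carbon Fraction
C = 312.8 t/ha * 0.5
C = 156.4 t C/ha

156.4


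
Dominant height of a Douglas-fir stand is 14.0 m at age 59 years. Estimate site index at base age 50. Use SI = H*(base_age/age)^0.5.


Formula: SI = H_dom * (base_age / age)^0.5
Age ratio = 50 / 59 = 0.84746
sqrt(age_ratio) = 0.92057
SI = 14.0 * 0.92057 = 12.9 m

12.9


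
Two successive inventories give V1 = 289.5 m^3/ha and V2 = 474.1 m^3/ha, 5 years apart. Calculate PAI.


Formula: PAI = (V_T2 - V_T1) / (T2 - T1)
Volume increment = 474.1 - 289.5 = 184.6 m^3/ha
PAI = 184.6 / 5 = 36.92 m^3/ha/year

36.92


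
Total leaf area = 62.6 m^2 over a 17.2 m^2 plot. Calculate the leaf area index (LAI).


Formula: LAI = total leaf area / ground area  (dimensionless)
LAI = 62.6 m^2 / 17.2 m^2
LAI = 3.64

3.64


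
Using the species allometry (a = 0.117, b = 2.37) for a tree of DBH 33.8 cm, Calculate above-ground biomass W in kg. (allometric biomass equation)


Formula: W = a * DBH^b  (allometric power law)
DBH^b = 33.8^2.37 = 4202.7405
W = 0.117 * 4202.7405 = 491.7 kg

491.7


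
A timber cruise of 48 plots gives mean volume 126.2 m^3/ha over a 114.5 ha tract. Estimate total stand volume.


Formula: Total Volume = Mean Volume per ha * Total Area
Total Volume = 126.2 m^3/ha * 114.5 ha
Total Volume = 14450 m^3

14450


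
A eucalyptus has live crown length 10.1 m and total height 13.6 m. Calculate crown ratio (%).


Formula: Crown Ratio = (Crown Length / Total Height) * 100
CR = (10.1 m / 13.6 m) * 100
CR = 0.7426 * 100 = 74.3%

74.3


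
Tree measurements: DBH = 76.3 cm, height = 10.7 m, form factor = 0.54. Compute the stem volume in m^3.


Formula: V = pi * (DBH/200)^2 * H * ff
Radius = DBH/200 = 76.3/200 = 0.3815 m
Radius^2 = 0.3815^2 = 0.14554225 m^2
V = pi * 0.14554225 * 10.7 * 0.54
V = 2.642 m^3

2.642


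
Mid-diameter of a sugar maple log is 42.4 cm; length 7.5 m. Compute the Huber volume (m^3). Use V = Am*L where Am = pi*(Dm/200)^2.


Huber: V = Am * L,  Am = pi*(Dm/200)^2
Am = pi*(42.4/200)^2 = 0.141196 m^2
V = 0.141196*7.5 = 1.059 m^3

1.059


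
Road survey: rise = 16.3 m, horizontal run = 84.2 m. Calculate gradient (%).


Formula: Gradient = rise / run * 100
Gradient = 16.3 / 84.2 * 100 = 19.4%

19.4


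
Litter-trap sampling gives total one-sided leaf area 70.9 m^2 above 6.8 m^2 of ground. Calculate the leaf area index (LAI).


Formula: LAI = total leaf area / ground area  (dimensionless)
LAI = 70.9 m^2 / 6.8 m^2
LAI = 10.43

10.43


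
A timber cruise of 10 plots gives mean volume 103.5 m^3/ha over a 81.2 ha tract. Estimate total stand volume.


Formula: Total Volume = Mean Volume per ha * Total Area
Total Volume = 103.5 m^3/ha * 81.2 ha
Total Volume = 8404 m^3

8404


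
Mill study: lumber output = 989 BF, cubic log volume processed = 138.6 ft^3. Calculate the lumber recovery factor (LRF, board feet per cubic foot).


Formula: LRF = Lumber Output (BF) / Log Input (ft^3)
LRF = 989 BF / 138.6 ft^3
LRF = 7.14 BF/ft^3

7.14


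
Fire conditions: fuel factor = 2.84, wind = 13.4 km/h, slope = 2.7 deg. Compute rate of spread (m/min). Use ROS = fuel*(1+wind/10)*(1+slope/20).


Formula: ROS = fuel * (1 + wind/10) * (1 + slope/20)
Wind factor = 1 + 13.4/10 = 2.34
Slope factor = 1 + 2.7/20 = 1.135
ROS = 2.84 * 2.34 * 1.135 = 7.54 m/min

7.54


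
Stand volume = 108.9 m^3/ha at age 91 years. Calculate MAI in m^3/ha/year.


Formula: MAI = Total Volume / Stand Age
MAI = 108.9 m^3/ha / 91 years
MAI = 1.2 m^3/ha/year

1.2


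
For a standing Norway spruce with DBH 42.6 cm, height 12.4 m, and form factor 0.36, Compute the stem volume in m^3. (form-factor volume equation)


Formula: V = pi * (DBH/200)^2 * H * ff
Radius = DBH/200 = 42.6/200 = 0.213 m
Radius^2 = 0.213^2 = 0.045369 m^2
V = pi * 0.045369 * 12.4 * 0.36
V = 0.636 m^3

0.636


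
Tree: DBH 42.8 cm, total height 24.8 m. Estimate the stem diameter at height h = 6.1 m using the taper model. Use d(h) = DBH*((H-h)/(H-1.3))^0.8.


Taper: d(h) = DBH * ((H - h) / (H - 1.3))^0.8
Numerator = H - h = 24.8 - 6.1 = 18.7 m
Denominator = H - 1.3 = 24.8 - 1.3 = 23.5 m
Ratio = 18.7 / 23.5 = 0.79574
d = 42.8 * 0.79574^0.8 = 35.7 cm

35.7


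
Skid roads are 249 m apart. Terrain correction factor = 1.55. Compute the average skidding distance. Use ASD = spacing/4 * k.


Formula: ASD = (spacing / 4) * correction
Uncorrected distance = spacing / 4 = 249 / 4 = 62.25 m
ASD = 62.25 * 1.55 = 96 m

96


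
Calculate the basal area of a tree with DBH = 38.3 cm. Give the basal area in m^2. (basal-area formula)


Formula: BA = pi * (DBH/2)^2 / 10000  (cm^2 to m^2)
Radius = DBH/2 = 38.3/2 = 19.15 cm
BA = pi * 19.15^2 / 10000
   = 1152.0927 cm^2 / 10000
   = 0.1152 m^2

0.1152


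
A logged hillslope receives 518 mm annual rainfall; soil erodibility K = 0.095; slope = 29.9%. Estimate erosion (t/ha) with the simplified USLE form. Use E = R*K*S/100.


Formula: E = R * K * S / 100  (simplified USLE)
R * K = 518 * 0.095 = 49.21
E = 49.21 * 29.9 / 100 = 14.71 t/ha

14.71


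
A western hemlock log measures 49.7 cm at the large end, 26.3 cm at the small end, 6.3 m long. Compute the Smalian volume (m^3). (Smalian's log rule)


Smalian: V = (A1 + A2)/2 * L,  A = pi*(D/200)^2
A1 = pi*(49.7/200)^2 = 0.194 m^2
A2 = pi*(26.3/200)^2 = 0.054325 m^2
V = (0.194+0.054325)/2*6.3 = 0.7822 m^3

0.7822


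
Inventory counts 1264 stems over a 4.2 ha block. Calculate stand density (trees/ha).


Formula: Stand Density = N_trees / Area_ha
Density = 1264 trees / 4.2 ha
Density = 301 trees/ha

301


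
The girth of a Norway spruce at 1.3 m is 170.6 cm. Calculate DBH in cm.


Formula: DBH = C / pi
DBH = 170.6 / pi
pi = 3.14159...
DBH = 54.3 cm

54.3


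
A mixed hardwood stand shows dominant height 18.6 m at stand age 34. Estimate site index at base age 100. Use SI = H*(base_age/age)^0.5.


Formula: SI = H_dom * (base_age / age)^0.5
Age ratio = 100 / 34 = 2.94118
sqrt(age_ratio) = 1.71499
SI = 18.6 * 1.71499 = 31.9 m

31.9


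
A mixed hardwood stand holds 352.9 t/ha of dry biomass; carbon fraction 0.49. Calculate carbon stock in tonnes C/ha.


Formula: Carbon Stock = Biomass * Carbon Fraction
C = 352.9 t/ha * 0.49
C = 172.9 t C/ha

172.9


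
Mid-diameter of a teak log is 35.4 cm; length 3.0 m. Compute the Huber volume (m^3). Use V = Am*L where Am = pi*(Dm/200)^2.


Huber: V = Am * L,  Am = pi*(Dm/200)^2
Am = pi*(35.4/200)^2 = 0.098423 m^2
V = 0.098423*3.0 = 0.2953 m^3

0.2953


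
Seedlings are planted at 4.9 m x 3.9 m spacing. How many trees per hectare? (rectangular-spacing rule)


Formula: TPH = 10000 m^2/ha / (spacing_x * spacing_y)
Area per tree = 4.9 m * 3.9 m = 19.11 m^2
TPH = 10000 / 19.11 = 523 trees/ha

523


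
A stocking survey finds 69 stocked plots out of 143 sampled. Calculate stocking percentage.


Formula: Stocking % = stocked plots / total plots * 100
Stocking = 69 / 143 * 100
Stocking = 0.4825 * 100 = 48.3%

48.3


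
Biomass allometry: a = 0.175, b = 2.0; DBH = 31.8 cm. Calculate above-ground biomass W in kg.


Formula: W = a * DBH^b  (allometric power law)
DBH^b = 31.8^2.0 = 1011.24
W = 0.175 * 1011.24 = 177.0 kg

177.0


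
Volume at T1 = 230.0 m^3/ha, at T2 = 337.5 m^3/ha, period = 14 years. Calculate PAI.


Formula: PAI = (V_T2 - V_T1) / (T2 - T1)
Volume increment = 337.5 - 230.0 = 107.5 m^3/ha
PAI = 107.5 / 14 = 7.68 m^3/ha/year

7.68


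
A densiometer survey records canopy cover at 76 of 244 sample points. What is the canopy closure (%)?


Formula: Canopy closure = covered points / total points * 100
Closure = 76 / 244 * 100
Closure = 0.3115 * 100 = 31.1%

31.1


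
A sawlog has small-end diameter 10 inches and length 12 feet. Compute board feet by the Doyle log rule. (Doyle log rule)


Doyle: BF = (D - 4)^2 * L / 16
Adjusted diameter = 10 - 4 = 6 in
(D-4)^2 = 6^2 = 36
BF = 36 * 12 / 16 = 27 BF

27


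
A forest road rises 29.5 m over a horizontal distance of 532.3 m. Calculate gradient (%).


Formula: Gradient = rise / run * 100
Gradient = 29.5 / 532.3 * 100 = 5.5%

5.5


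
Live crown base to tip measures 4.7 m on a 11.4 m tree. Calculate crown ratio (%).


Formula: Crown Ratio = (Crown Length / Total Height) * 100
CR = (4.7 m / 11.4 m) * 100
CR = 0.4123 * 100 = 41.2%

41.2


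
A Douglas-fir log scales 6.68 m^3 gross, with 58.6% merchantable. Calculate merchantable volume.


Formula: MV = V_total * (merchantable_pct / 100)
Merchantable fraction = 58.6% / 100 = 0.586
MV = 6.68 m^3 * 0.586 = 3.914 m^3

3.914


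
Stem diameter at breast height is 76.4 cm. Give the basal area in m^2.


Formula: BA = pi * (DBH/2)^2 / 10000  (cm^2 to m^2)
Radius = DBH/2 = 76.4/2 = 38.2 cm
BA = pi * 38.2^2 / 10000
   = 4584.3377 cm^2 / 10000
   = 0.4584 m^2

0.4584


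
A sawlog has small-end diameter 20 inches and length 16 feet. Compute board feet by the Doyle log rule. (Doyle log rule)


Doyle: BF = (D - 4)^2 * L / 16
Adjusted diameter = 20 - 4 = 16 in
(D-4)^2 = 16^2 = 256
BF = 256 * 16 / 16 = 256 BF

256


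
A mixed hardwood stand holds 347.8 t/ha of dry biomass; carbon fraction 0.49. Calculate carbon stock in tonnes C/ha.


Formula: Carbon Stock = Biomass * Carbon Fraction
C = 347.8 t/ha * 0.49
C = 170.4 t C/ha

170.4


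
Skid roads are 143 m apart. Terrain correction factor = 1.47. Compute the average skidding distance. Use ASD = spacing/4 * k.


Formula: ASD = (spacing / 4) * correction
Uncorrected distance = spacing / 4 = 143 / 4 = 35.75 m
ASD = 35.75 * 1.47 = 53 m

53


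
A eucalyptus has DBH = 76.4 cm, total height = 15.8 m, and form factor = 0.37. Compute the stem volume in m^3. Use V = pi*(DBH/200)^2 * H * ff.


Formula: V = pi * (DBH/200)^2 * H * ff
Radius = DBH/200 = 76.4/200 = 0.382 m
Radius^2 = 0.382^2 = 0.145924 m^2
V = pi * 0.145924 * 15.8 * 0.37
V = 2.68 m^3

2.68


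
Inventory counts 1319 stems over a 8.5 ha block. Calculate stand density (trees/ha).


Formula: Stand Density = N_trees / Area_ha
Density = 1319 trees / 8.5 ha
Density = 155 trees/ha

155


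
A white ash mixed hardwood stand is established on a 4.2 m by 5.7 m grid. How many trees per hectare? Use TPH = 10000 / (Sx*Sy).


Formula: TPH = 10000 m^2/ha / (spacing_x * spacing_y)
Area per tree = 4.2 m * 5.7 m = 23.94 m^2
TPH = 10000 / 23.94 = 418 trees/ha

418


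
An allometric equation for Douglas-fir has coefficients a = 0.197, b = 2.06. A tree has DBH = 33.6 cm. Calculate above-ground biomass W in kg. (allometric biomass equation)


Formula: W = a * DBH^b  (allometric power law)
DBH^b = 33.6^2.06 = 1393.9876
W = 0.197 * 1393.9876 = 274.6 kg

274.6


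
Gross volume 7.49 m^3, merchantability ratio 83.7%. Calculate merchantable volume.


Formula: MV = V_total * (merchantable_pct / 100)
Merchantable fraction = 83.7% / 100 = 0.837
MV = 7.49 m^3 * 0.837 = 6.269 m^3

6.269


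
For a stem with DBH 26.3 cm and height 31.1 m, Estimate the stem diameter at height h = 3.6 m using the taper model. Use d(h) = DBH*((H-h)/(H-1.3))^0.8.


Taper: d(h) = DBH * ((H - h) / (H - 1.3))^0.8
Numerator = H - h = 31.1 - 3.6 = 27.5 m
Denominator = H - 1.3 = 31.1 - 1.3 = 29.8 m
Ratio = 27.5 / 29.8 = 0.92282
d = 26.3 * 0.92282^0.8 = 24.7 cm

24.7


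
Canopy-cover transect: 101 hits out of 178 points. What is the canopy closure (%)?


Formula: Canopy closure = covered points / total points * 100
Closure = 101 / 178 * 100
Closure = 0.5674 * 100 = 56.7%

56.7


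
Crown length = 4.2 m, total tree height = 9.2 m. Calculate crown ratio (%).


Formula: Crown Ratio = (Crown Length / Total Height) * 100
CR = (4.2 m / 9.2 m) * 100
CR = 0.4565 * 100 = 45.7%

45.7


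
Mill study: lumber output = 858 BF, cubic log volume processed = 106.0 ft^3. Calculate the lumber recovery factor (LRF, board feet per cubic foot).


Formula: LRF = Lumber Output (BF) / Log Input (ft^3)
LRF = 858 BF / 106.0 ft^3
LRF = 8.09 BF/ft^3

8.09


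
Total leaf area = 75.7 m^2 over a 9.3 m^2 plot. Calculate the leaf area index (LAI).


Formula: LAI = total leaf area / ground area  (dimensionless)
LAI = 75.7 m^2 / 9.3 m^2
LAI = 8.14

8.14


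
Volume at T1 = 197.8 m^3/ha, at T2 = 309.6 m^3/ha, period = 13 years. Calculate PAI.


Formula: PAI = (V_T2 - V_T1) / (T2 - T1)
Volume increment = 309.6 - 197.8 = 111.8 m^3/ha
PAI = 111.8 / 13 = 8.6 m^3/ha/year

8.6


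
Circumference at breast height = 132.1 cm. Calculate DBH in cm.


Formula: DBH = C / pi
DBH = 132.1 / pi
pi = 3.14159...
DBH = 42.0 cm

42.0


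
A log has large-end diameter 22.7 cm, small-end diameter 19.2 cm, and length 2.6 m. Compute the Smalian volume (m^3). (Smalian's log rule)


Smalian: V = (A1 + A2)/2 * L,  A = pi*(D/200)^2
A1 = pi*(22.7/200)^2 = 0.040471 m^2
A2 = pi*(19.2/200)^2 = 0.028953 m^2
V = (0.040471+0.028953)/2*2.6 = 0.0903 m^3

0.0903


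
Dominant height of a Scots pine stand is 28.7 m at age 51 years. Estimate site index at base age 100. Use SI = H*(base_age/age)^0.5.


Formula: SI = H_dom * (base_age / age)^0.5
Age ratio = 100 / 51 = 1.96078
sqrt(age_ratio) = 1.40028
SI = 28.7 * 1.40028 = 40.2 m

40.2


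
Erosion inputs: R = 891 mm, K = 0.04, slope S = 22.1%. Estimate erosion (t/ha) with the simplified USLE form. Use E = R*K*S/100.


Formula: E = R * K * S / 100  (simplified USLE)
R * K = 891 * 0.04 = 35.64
E = 35.64 * 22.1 / 100 = 7.88 t/ha

7.88


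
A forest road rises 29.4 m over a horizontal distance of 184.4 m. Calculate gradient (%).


Formula: Gradient = rise / run * 100
Gradient = 29.4 / 184.4 * 100 = 15.9%

15.9


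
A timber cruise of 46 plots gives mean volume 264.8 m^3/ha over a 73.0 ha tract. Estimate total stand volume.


Formula: Total Volume = Mean Volume per ha * Total Area
Total Volume = 264.8 m^3/ha * 73.0 ha
Total Volume = 19330 m^3

19330


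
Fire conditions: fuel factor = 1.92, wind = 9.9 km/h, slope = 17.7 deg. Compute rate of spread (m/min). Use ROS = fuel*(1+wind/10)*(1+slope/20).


Formula: ROS = fuel * (1 + wind/10) * (1 + slope/20)
Wind factor = 1 + 9.9/10 = 1.99
Slope factor = 1 + 17.7/20 = 1.885
ROS = 1.92 * 1.99 * 1.885 = 7.2 m/min

7.2


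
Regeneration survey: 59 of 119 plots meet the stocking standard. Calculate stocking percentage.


Formula: Stocking % = stocked plots / total plots * 100
Stocking = 59 / 119 * 100
Stocking = 0.4958 * 100 = 49.6%

49.6


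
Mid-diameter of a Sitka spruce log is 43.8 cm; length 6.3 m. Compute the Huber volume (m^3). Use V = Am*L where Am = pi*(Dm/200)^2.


Huber: V = Am * L,  Am = pi*(Dm/200)^2
Am = pi*(43.8/200)^2 = 0.150674 m^2
V = 0.150674*6.3 = 0.9492 m^3

0.9492


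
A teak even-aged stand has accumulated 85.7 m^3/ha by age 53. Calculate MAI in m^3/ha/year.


Formula: MAI = Total Volume / Stand Age
MAI = 85.7 m^3/ha / 53 years
MAI = 1.62 m^3/ha/year

1.62


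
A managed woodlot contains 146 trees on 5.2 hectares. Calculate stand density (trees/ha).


Formula: Stand Density = N_trees / Area_ha
Density = 146 trees / 5.2 ha
Density = 28 trees/ha

28


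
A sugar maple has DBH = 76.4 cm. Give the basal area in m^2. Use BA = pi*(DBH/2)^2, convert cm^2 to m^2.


Formula: BA = pi * (DBH/2)^2 / 10000  (cm^2 to m^2)
Radius = DBH/2 = 76.4/2 = 38.2 cm
BA = pi * 38.2^2 / 10000
   = 4584.3377 cm^2 / 10000
   = 0.4584 m^2

0.4584


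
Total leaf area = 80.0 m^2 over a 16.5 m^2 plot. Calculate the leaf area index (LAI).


Formula: LAI = total leaf area / ground area  (dimensionless)
LAI = 80.0 m^2 / 16.5 m^2
LAI = 4.85

4.85


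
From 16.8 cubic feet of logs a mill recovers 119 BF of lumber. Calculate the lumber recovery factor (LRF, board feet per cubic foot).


Formula: LRF = Lumber Output (BF) / Log Input (ft^3)
LRF = 119 BF / 16.8 ft^3
LRF = 7.08 BF/ft^3

7.08


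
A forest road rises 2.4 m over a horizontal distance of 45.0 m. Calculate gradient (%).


Formula: Gradient = rise / run * 100
Gradient = 2.4 / 45.0 * 100 = 5.3%

5.3


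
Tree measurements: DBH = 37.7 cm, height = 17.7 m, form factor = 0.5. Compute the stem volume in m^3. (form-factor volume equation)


Formula: V = pi * (DBH/200)^2 * H * ff
Radius = DBH/200 = 37.7/200 = 0.1885 m
Radius^2 = 0.1885^2 = 0.03553225 m^2
V = pi * 0.03553225 * 17.7 * 0.5
V = 0.988 m^3

0.988


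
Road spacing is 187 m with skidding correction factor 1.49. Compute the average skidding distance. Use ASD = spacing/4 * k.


Formula: ASD = (spacing / 4) * correction
Uncorrected distance = spacing / 4 = 187 / 4 = 46.75 m
ASD = 46.75 * 1.49 = 70 m

70


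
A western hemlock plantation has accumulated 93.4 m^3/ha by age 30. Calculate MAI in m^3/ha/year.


Formula: MAI = Total Volume / Stand Age
MAI = 93.4 m^3/ha / 30 years
MAI = 3.11 m^3/ha/year

3.11


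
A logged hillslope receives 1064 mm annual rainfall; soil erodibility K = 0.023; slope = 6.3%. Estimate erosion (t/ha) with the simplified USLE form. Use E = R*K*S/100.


Formula: E = R * K * S / 100  (simplified USLE)
R * K = 1064 * 0.023 = 24.472
E = 24.472 * 6.3 / 100 = 1.54 t/ha

1.54


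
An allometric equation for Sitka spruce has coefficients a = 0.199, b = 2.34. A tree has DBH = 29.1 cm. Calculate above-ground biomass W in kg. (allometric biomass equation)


Formula: W = a * DBH^b  (allometric power law)
DBH^b = 29.1^2.34 = 2663.8489
W = 0.199 * 2663.8489 = 530.1 kg

530.1


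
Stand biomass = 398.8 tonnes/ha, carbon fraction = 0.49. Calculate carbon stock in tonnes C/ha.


Formula: Carbon Stock = Biomass * Carbon Fraction
C = 398.8 t/ha * 0.49
C = 195.4 t C/ha

195.4


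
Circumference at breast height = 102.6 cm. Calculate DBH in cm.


Formula: DBH = C / pi
DBH = 102.6 / pi
pi = 3.14159...
DBH = 32.7 cm

32.7


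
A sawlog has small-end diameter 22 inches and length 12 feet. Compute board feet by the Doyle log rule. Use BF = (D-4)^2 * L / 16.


Doyle: BF = (D - 4)^2 * L / 16
Adjusted diameter = 22 - 4 = 18 in
(D-4)^2 = 18^2 = 324
BF = 324 * 12 / 16 = 243 BF

243


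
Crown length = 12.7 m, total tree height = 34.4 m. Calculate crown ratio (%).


Formula: Crown Ratio = (Crown Length / Total Height) * 100
CR = (12.7 m / 34.4 m) * 100
CR = 0.3692 * 100 = 36.9%

36.9


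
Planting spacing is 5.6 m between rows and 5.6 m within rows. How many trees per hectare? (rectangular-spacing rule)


Formula: TPH = 10000 m^2/ha / (spacing_x * spacing_y)
Area per tree = 5.6 m * 5.6 m = 31.36 m^2
TPH = 10000 / 31.36 = 319 trees/ha

319


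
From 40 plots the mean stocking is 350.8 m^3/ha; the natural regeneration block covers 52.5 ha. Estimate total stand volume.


Formula: Total Volume = Mean Volume per ha * Total Area
Total Volume = 350.8 m^3/ha * 52.5 ha
Total Volume = 18417 m^3

18417


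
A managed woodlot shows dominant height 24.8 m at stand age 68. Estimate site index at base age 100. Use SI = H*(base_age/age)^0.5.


Formula: SI = H_dom * (base_age / age)^0.5
Age ratio = 100 / 68 = 1.47059
sqrt(age_ratio) = 1.21268
SI = 24.8 * 1.21268 = 30.1 m

30.1


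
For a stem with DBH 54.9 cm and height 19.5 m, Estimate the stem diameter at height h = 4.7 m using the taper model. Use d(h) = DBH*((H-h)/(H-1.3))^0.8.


Taper: d(h) = DBH * ((H - h) / (H - 1.3))^0.8
Numerator = H - h = 19.5 - 4.7 = 14.8 m
Denominator = H - 1.3 = 19.5 - 1.3 = 18.2 m
Ratio = 14.8 / 18.2 = 0.81319
d = 54.9 * 0.81319^0.8 = 46.5 cm

46.5


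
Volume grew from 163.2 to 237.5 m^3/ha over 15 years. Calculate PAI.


Formula: PAI = (V_T2 - V_T1) / (T2 - T1)
Volume increment = 237.5 - 163.2 = 74.3 m^3/ha
PAI = 74.3 / 15 = 4.95 m^3/ha/year

4.95


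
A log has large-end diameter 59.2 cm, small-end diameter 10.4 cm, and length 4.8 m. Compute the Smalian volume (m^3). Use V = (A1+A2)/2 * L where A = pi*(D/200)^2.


Smalian: V = (A1 + A2)/2 * L,  A = pi*(D/200)^2
A1 = pi*(59.2/200)^2 = 0.275254 m^2
A2 = pi*(10.4/200)^2 = 0.008495 m^2
V = (0.275254+0.008495)/2*4.8 = 0.681 m^3

0.681


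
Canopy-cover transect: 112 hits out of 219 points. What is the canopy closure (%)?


Formula: Canopy closure = covered points / total points * 100
Closure = 112 / 219 * 100
Closure = 0.5114 * 100 = 51.1%

51.1


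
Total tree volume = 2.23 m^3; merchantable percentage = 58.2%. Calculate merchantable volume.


Formula: MV = V_total * (merchantable_pct / 100)
Merchantable fraction = 58.2% / 100 = 0.582
MV = 2.23 m^3 * 0.582 = 1.298 m^3

1.298


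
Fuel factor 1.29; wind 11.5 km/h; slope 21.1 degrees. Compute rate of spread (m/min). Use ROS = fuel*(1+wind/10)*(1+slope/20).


Formula: ROS = fuel * (1 + wind/10) * (1 + slope/20)
Wind factor = 1 + 11.5/10 = 2.15
Slope factor = 1 + 21.1/20 = 2.055
ROS = 1.29 * 2.15 * 2.055 = 5.7 m/min

5.7


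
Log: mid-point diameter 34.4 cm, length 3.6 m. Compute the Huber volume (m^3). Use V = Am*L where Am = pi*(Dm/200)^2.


Huber: V = Am * L,  Am = pi*(Dm/200)^2
Am = pi*(34.4/200)^2 = 0.092941 m^2
V = 0.092941*3.6 = 0.3346 m^3

0.3346


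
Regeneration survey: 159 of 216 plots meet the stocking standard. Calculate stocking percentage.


Formula: Stocking % = stocked plots / total plots * 100
Stocking = 159 / 216 * 100
Stocking = 0.7361 * 100 = 73.6%

73.6


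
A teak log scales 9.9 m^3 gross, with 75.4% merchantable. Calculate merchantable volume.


Formula: MV = V_total * (merchantable_pct / 100)
Merchantable fraction = 75.4% / 100 = 0.754
MV = 9.9 m^3 * 0.754 = 7.465 m^3

7.465


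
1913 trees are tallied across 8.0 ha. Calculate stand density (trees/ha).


Formula: Stand Density = N_trees / Area_ha
Density = 1913 trees / 8.0 ha
Density = 239 trees/ha

239


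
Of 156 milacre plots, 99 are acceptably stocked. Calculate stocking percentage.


Formula: Stocking % = stocked plots / total plots * 100
Stocking = 99 / 156 * 100
Stocking = 0.6346 * 100 = 63.5%

63.5


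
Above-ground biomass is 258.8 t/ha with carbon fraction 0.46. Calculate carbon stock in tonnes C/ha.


Formula: Carbon Stock = Biomass * Carbon Fraction
C = 258.8 t/ha * 0.46
C = 119.0 t C/ha

119.0


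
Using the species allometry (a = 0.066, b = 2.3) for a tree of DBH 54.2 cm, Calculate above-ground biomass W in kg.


Formula: W = a * DBH^b  (allometric power law)
DBH^b = 54.2^2.3 = 9731.9162
W = 0.066 * 9731.9162 = 642.3 kg

642.3


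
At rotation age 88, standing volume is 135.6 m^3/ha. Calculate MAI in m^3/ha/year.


Formula: MAI = Total Volume / Stand Age
MAI = 135.6 m^3/ha / 88 years
MAI = 1.54 m^3/ha/year

1.54


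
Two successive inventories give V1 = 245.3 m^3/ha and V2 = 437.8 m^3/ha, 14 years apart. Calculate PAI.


Formula: PAI = (V_T2 - V_T1) / (T2 - T1)
Volume increment = 437.8 - 245.3 = 192.5 m^3/ha
PAI = 192.5 / 14 = 13.75 m^3/ha/year

13.75


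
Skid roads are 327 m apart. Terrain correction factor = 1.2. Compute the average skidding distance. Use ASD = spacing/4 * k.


Formula: ASD = (spacing / 4) * correction
Uncorrected distance = spacing / 4 = 327 / 4 = 81.75 m
ASD = 81.75 * 1.2 = 98 m

98


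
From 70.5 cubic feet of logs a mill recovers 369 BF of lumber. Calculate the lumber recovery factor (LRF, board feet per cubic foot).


Formula: LRF = Lumber Output (BF) / Log Input (ft^3)
LRF = 369 BF / 70.5 ft^3
LRF = 5.23 BF/ft^3

5.23


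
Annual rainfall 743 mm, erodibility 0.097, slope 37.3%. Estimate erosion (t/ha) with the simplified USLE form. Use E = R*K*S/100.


Formula: E = R * K * S / 100  (simplified USLE)
R * K = 743 * 0.097 = 72.071
E = 72.071 * 37.3 / 100 = 26.88 t/ha

26.88


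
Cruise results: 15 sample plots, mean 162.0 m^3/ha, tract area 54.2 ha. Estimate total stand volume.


Formula: Total Volume = Mean Volume per ha * Total Area
Total Volume = 162.0 m^3/ha * 54.2 ha
Total Volume = 8780 m^3

8780


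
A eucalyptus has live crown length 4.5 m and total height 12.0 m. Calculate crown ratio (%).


Formula: Crown Ratio = (Crown Length / Total Height) * 100
CR = (4.5 m / 12.0 m) * 100
CR = 0.375 * 100 = 37.5%

37.5


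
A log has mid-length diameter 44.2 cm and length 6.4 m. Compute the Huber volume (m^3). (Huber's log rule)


Huber: V = Am * L,  Am = pi*(Dm/200)^2
Am = pi*(44.2/200)^2 = 0.153439 m^2
V = 0.153439*6.4 = 0.982 m^3

0.982


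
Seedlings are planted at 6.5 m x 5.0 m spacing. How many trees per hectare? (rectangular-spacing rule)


Formula: TPH = 10000 m^2/ha / (spacing_x * spacing_y)
Area per tree = 6.5 m * 5.0 m = 32.5 m^2
TPH = 10000 / 32.5 = 308 trees/ha

308


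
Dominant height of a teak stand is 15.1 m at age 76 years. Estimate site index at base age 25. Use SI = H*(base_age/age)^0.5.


Formula: SI = H_dom * (base_age / age)^0.5
Age ratio = 25 / 76 = 0.32895
sqrt(age_ratio) = 0.57354
SI = 15.1 * 0.57354 = 8.7 m

8.7


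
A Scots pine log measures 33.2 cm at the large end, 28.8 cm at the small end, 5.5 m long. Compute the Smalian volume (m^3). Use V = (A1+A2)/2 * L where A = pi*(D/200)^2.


Smalian: V = (A1 + A2)/2 * L,  A = pi*(D/200)^2
A1 = pi*(33.2/200)^2 = 0.08657 m^2
A2 = pi*(28.8/200)^2 = 0.065144 m^2
V = (0.08657+0.065144)/2*5.5 = 0.4172 m^3

0.4172


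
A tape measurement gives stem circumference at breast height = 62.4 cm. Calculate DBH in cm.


Formula: DBH = C / pi
DBH = 62.4 / pi
pi = 3.14159...
DBH = 19.9 cm

19.9


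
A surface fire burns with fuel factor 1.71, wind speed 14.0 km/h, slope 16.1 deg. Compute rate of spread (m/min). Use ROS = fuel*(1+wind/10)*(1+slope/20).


Formula: ROS = fuel * (1 + wind/10) * (1 + slope/20)
Wind factor = 1 + 14.0/10 = 2.4
Slope factor = 1 + 16.1/20 = 1.805
ROS = 1.71 * 2.4 * 1.805 = 7.41 m/min

7.41


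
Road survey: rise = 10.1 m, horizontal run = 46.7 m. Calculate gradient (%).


Formula: Gradient = rise / run * 100
Gradient = 10.1 / 46.7 * 100 = 21.6%

21.6


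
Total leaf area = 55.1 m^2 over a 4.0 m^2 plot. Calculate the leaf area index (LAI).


Formula: LAI = total leaf area / ground area  (dimensionless)
LAI = 55.1 m^2 / 4.0 m^2
LAI = 13.78

13.78


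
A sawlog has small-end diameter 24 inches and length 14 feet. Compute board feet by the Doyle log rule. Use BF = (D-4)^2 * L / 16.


Doyle: BF = (D - 4)^2 * L / 16
Adjusted diameter = 24 - 4 = 20 in
(D-4)^2 = 20^2 = 400
BF = 400 * 14 / 16 = 350 BF

350


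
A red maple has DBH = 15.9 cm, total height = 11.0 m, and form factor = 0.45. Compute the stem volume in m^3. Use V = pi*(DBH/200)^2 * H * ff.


Formula: V = pi * (DBH/200)^2 * H * ff
Radius = DBH/200 = 15.9/200 = 0.0795 m
Radius^2 = 0.0795^2 = 0.00632025 m^2
V = pi * 0.00632025 * 11.0 * 0.45
V = 0.098 m^3

0.098


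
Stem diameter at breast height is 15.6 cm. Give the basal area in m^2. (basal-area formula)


Formula: BA = pi * (DBH/2)^2 / 10000  (cm^2 to m^2)
Radius = DBH/2 = 15.6/2 = 7.8 cm
BA = pi * 7.8^2 / 10000
   = 191.1345 cm^2 / 10000
   = 0.0191 m^2

0.0191


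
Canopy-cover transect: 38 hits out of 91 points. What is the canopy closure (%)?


Formula: Canopy closure = covered points / total points * 100
Closure = 38 / 91 * 100
Closure = 0.4176 * 100 = 41.8%

41.8


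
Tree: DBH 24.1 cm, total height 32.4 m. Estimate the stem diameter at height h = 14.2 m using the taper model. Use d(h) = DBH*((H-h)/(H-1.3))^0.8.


Taper: d(h) = DBH * ((H - h) / (H - 1.3))^0.8
Numerator = H - h = 32.4 - 14.2 = 18.2 m
Denominator = H - 1.3 = 32.4 - 1.3 = 31.1 m
Ratio = 18.2 / 31.1 = 0.58521
d = 24.1 * 0.58521^0.8 = 15.7 cm

15.7


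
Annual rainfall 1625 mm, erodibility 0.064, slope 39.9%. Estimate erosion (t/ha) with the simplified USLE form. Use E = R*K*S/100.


Formula: E = R * K * S / 100  (simplified USLE)
R * K = 1625 * 0.064 = 104.0
E = 104.0 * 39.9 / 100 = 41.5 t/ha

41.5


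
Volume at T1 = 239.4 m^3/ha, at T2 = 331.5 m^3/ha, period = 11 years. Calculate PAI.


Formula: PAI = (V_T2 - V_T1) / (T2 - T1)
Volume increment = 331.5 - 239.4 = 92.1 m^3/ha
PAI = 92.1 / 11 = 8.37 m^3/ha/year

8.37


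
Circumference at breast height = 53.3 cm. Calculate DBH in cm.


Formula: DBH = C / pi
DBH = 53.3 / pi
pi = 3.14159...
DBH = 17.0 cm

17.0


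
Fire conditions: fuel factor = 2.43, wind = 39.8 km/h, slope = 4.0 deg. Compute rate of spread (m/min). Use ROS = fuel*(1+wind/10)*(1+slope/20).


Formula: ROS = fuel * (1 + wind/10) * (1 + slope/20)
Wind factor = 1 + 39.8/10 = 4.98
Slope factor = 1 + 4.0/20 = 1.2
ROS = 2.43 * 4.98 * 1.2 = 14.52 m/min

14.52


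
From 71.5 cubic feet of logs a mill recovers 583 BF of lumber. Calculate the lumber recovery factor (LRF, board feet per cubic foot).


Formula: LRF = Lumber Output (BF) / Log Input (ft^3)
LRF = 583 BF / 71.5 ft^3
LRF = 8.15 BF/ft^3

8.15


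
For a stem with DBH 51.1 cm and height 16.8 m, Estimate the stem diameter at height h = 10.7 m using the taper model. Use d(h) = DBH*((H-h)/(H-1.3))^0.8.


Taper: d(h) = DBH * ((H - h) / (H - 1.3))^0.8
Numerator = H - h = 16.8 - 10.7 = 6.1 m
Denominator = H - 1.3 = 16.8 - 1.3 = 15.5 m
Ratio = 6.1 / 15.5 = 0.39355
d = 51.1 * 0.39355^0.8 = 24.2 cm

24.2


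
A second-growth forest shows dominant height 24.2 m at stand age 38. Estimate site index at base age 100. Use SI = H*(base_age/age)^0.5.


Formula: SI = H_dom * (base_age / age)^0.5
Age ratio = 100 / 38 = 2.63158
sqrt(age_ratio) = 1.62221
SI = 24.2 * 1.62221 = 39.3 m

39.3


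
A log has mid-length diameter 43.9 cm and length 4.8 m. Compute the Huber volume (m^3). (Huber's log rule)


Huber: V = Am * L,  Am = pi*(Dm/200)^2
Am = pi*(43.9/200)^2 = 0.151363 m^2
V = 0.151363*4.8 = 0.7265 m^3

0.7265


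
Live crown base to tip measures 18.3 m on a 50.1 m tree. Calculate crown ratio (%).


Formula: Crown Ratio = (Crown Length / Total Height) * 100
CR = (18.3 m / 50.1 m) * 100
CR = 0.3653 * 100 = 36.5%

36.5


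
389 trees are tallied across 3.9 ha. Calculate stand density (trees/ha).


Formula: Stand Density = N_trees / Area_ha
Density = 389 trees / 3.9 ha
Density = 100 trees/ha

100


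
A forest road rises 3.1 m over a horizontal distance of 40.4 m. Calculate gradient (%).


Formula: Gradient = rise / run * 100
Gradient = 3.1 / 40.4 * 100 = 7.7%

7.7


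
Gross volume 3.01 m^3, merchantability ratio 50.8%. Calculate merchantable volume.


Formula: MV = V_total * (merchantable_pct / 100)
Merchantable fraction = 50.8% / 100 = 0.508
MV = 3.01 m^3 * 0.508 = 1.529 m^3

1.529


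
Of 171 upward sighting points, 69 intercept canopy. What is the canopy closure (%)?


Formula: Canopy closure = covered points / total points * 100
Closure = 69 / 171 * 100
Closure = 0.4035 * 100 = 40.4%

40.4


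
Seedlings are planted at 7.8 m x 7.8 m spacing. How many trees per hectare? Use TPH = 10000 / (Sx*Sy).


Formula: TPH = 10000 m^2/ha / (spacing_x * spacing_y)
Area per tree = 7.8 m * 7.8 m = 60.84 m^2
TPH = 10000 / 60.84 = 164 trees/ha

164


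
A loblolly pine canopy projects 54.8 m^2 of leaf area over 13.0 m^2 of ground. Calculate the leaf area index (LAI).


Formula: LAI = total leaf area / ground area  (dimensionless)
LAI = 54.8 m^2 / 13.0 m^2
LAI = 4.22

4.22


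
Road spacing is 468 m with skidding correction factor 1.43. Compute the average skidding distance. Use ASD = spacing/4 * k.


Formula: ASD = (spacing / 4) * correction
Uncorrected distance = spacing / 4 = 468 / 4 = 117 m
ASD = 117 * 1.43 = 167 m

167
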